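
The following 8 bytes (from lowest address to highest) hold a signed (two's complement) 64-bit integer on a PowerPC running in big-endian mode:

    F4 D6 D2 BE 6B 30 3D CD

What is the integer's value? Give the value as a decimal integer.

-804223768155111987

In big-endian order the high byte comes first in memory.
The bytes are already most-significant first: 0xF4D6D2BE6B303DCD.
Top bit is set, so as a signed 64-bit value this is 0xF4D6D2BE6B303DCD − 2^64 = -804223768155111987.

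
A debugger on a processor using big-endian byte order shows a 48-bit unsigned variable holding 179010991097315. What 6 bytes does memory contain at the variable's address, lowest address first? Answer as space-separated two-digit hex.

179010991097315 in hexadecimal, padded to 48 bits, is 0xA2CF3E8905E3.
Split into bytes (most-significant first): A2 CF 3E 89 05 E3.
In big-endian order the high byte comes first in memory.
So the memory order matches the most-significant-first order: A2 CF 3E 89 05 E3.

A2 CF 3E 89 05 E3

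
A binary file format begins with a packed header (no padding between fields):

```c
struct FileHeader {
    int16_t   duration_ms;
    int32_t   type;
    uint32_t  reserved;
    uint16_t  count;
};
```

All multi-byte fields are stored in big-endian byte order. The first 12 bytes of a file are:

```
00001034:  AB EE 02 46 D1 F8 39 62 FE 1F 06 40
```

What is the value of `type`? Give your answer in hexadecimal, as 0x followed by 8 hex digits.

0x0246D1F8

`type` follows `duration_ms` (2 bytes), so it starts at byte offset 2 and occupies 4 bytes.
Bytes at offsets 2..5: 02 46 D1 F8.
In big-endian order the high byte comes first in memory.
The bytes are already most-significant first: 0x0246D1F8.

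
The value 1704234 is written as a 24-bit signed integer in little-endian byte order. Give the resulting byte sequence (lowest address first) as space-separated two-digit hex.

1704234 in hexadecimal, padded to 24 bits, is 0x1A012A.
Split into bytes (most-significant first): 1A 01 2A.
In little-endian order the low byte comes first in memory.
So at ascending addresses the bytes are 2A 01 1A.

2A 01 1A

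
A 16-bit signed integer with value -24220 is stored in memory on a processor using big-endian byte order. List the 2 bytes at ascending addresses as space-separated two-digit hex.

Two's complement of -24220 in 16 bits: 24220 = 0x5E9C; invert → 0xA163; add 1 → 0xA164.
Split into bytes (most-significant first): A1 64.
Big-endian stores the most-significant byte at the lowest address.
So the memory order matches the most-significant-first order: A1 64.

A1 64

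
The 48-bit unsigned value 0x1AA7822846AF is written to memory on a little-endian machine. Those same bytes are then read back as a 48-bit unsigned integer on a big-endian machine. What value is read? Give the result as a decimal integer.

Stored little-endian, the bytes at ascending addresses are AF 46 28 82 A7 1A.
Read back as big-endian, the last byte is least significant, giving 0xAF462882A71A.
0xAF462882A71A = 192715862222618.

192715862222618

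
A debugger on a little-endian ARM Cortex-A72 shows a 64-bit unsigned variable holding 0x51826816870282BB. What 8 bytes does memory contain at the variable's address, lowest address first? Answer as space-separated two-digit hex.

BB 82 02 87 16 68 82 51

Split into bytes (most-significant first): 51 82 68 16 87 02 82 BB.
In little-endian order the low byte comes first in memory.
So at ascending addresses the bytes are BB 82 02 87 16 68 82 51.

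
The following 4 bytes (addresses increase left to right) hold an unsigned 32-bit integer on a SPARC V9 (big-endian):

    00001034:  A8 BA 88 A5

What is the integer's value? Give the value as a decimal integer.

In big-endian order the high byte comes first in memory.
The bytes are already most-significant first: 0xA8BA88A5.
0xA8BA88A5 = 2830796965.

2830796965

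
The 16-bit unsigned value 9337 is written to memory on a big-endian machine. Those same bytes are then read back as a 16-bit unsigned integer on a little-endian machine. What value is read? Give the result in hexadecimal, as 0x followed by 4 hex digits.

0x7924

9337 in 16-bit hexadecimal is 0x2479.
Stored big-endian, the bytes at ascending addresses are 24 79.
Read back as little-endian, the first byte is least significant, giving 0x7924.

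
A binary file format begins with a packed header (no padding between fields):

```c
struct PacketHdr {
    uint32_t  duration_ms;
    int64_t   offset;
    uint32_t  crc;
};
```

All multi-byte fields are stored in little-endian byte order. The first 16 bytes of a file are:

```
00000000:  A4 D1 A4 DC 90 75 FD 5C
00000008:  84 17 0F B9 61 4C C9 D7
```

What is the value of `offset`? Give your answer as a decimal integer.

`offset` follows `duration_ms` (4 bytes), so it starts at byte offset 4 and occupies 8 bytes.
Bytes at offsets 4..11: 90 75 FD 5C 84 17 0F B9.
Little-endian: lowest address holds the least-significant byte.
Reassemble most-significant byte first: B9 0F 17 84 5C FD 75 90 → 0xB90F17845CFD7590.
Top bit is set, so as a signed 64-bit value this is 0xB90F17845CFD7590 − 2^64 = -5111841194778987120.

-5111841194778987120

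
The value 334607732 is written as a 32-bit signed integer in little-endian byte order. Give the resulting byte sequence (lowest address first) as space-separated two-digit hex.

334607732 in hexadecimal, padded to 32 bits, is 0x13F1B574.
Split into bytes (most-significant first): 13 F1 B5 74.
Little-endian stores the least-significant byte at the lowest address.
So at ascending addresses the bytes are 74 B5 F1 13.

74 B5 F1 13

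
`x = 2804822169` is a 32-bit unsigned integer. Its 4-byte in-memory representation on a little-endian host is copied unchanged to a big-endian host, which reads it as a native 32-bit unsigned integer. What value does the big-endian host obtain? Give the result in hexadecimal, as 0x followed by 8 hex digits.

0x99302EA7

2804822169 in 32-bit hexadecimal is 0xA72E3099.
Stored little-endian, the bytes at ascending addresses are 99 30 2E A7.
Read back as big-endian, the last byte is least significant, giving 0x99302EA7.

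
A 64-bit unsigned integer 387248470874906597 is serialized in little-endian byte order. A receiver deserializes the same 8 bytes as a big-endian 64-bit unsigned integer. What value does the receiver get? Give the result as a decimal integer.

16564045616633110277

387248470874906597 in 64-bit hexadecimal is 0x055FC86EBA4FDFE5.
Stored little-endian, the bytes at ascending addresses are E5 DF 4F BA 6E C8 5F 05.
Read back as big-endian, the last byte is least significant, giving 0xE5DF4FBA6EC85F05.
0xE5DF4FBA6EC85F05 = 16564045616633110277.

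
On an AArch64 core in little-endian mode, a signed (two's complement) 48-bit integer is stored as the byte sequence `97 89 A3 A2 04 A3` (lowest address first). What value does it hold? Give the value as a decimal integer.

Little-endian stores the least-significant byte at the lowest address.
Reassemble most-significant byte first: A3 04 A2 A3 89 97 → 0xA304A2A38997.
Top bit is set, so as a signed 48-bit value this is 0xA304A2A38997 − 2^48 = -102234672887401.

-102234672887401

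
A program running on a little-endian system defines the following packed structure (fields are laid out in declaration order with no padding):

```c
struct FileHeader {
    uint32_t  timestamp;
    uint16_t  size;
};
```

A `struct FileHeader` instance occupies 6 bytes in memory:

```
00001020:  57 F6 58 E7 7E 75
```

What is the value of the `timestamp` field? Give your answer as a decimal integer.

`timestamp` is the first field, at byte offset 0, occupying 4 bytes.
Bytes at offsets 0..3: 57 F6 58 E7.
In little-endian order the low byte comes first in memory.
Reassemble most-significant byte first: E7 58 F6 57 → 0xE758F657.
0xE758F657 = 3881367127.

3881367127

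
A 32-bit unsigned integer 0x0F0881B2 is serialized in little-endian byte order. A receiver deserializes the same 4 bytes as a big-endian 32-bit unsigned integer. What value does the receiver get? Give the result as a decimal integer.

2994800655

Stored little-endian, the bytes at ascending addresses are B2 81 08 0F.
Read back as big-endian, the last byte is least significant, giving 0xB281080F.
0xB281080F = 2994800655.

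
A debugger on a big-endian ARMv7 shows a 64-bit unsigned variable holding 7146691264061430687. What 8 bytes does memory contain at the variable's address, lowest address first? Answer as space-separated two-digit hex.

63 2E 25 D7 01 C4 DB 9F

7146691264061430687 in hexadecimal, padded to 64 bits, is 0x632E25D701C4DB9F.
Split into bytes (most-significant first): 63 2E 25 D7 01 C4 DB 9F.
Big-endian: lowest address holds the most-significant byte.
So the memory order matches the most-significant-first order: 63 2E 25 D7 01 C4 DB 9F.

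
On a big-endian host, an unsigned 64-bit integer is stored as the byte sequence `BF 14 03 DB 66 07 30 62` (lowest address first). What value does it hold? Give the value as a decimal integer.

In big-endian order the high byte comes first in memory.
The bytes are already most-significant first: 0xBF1403DB66073062.
0xBF1403DB66073062 = 13768634201622917218.

13768634201622917218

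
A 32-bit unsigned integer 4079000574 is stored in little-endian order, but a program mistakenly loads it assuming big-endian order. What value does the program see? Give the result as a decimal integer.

4271579379

4079000574 in 32-bit hexadecimal is 0xF3209BFE.
Stored little-endian, the bytes at ascending addresses are FE 9B 20 F3.
Read back as big-endian, the last byte is least significant, giving 0xFE9B20F3.
0xFE9B20F3 = 4271579379.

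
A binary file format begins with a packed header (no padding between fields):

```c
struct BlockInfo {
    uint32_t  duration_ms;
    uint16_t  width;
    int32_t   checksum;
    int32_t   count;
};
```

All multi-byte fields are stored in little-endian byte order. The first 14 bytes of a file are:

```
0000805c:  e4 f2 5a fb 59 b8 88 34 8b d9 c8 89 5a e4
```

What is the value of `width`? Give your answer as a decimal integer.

`width` follows `duration_ms` (4 bytes), so it starts at byte offset 4 and occupies 2 bytes.
Bytes at offsets 4..5: 59 B8.
Little-endian stores the least-significant byte at the lowest address.
Reassemble most-significant byte first: B8 59 → 0xB859.
0xB859 = 47193.

47193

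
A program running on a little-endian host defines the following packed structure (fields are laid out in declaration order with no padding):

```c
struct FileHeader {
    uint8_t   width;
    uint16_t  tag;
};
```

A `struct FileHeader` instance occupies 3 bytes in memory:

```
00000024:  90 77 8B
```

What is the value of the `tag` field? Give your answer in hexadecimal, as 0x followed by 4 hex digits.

0x8B77

`tag` follows `width` (1 byte), so it starts at byte offset 1 and occupies 2 bytes.
Bytes at offsets 1..2: 77 8B.
Little-endian stores the least-significant byte at the lowest address.
Reassemble most-significant byte first: 8B 77 → 0x8B77.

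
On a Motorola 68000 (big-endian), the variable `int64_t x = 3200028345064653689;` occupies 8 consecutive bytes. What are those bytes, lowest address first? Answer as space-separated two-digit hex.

2C 68 C8 D3 4A C2 83 79

3200028345064653689 in hexadecimal, padded to 64 bits, is 0x2C68C8D34AC28379.
Split into bytes (most-significant first): 2C 68 C8 D3 4A C2 83 79.
Big-endian stores the most-significant byte at the lowest address.
So the memory order matches the most-significant-first order: 2C 68 C8 D3 4A C2 83 79.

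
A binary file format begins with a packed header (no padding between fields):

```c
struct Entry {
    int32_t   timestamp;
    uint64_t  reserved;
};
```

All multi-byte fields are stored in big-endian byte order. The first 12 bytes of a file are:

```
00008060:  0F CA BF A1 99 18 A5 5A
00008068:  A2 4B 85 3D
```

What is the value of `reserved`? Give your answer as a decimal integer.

11031749095932527933

`reserved` follows `timestamp` (4 bytes), so it starts at byte offset 4 and occupies 8 bytes.
Bytes at offsets 4..11: 99 18 A5 5A A2 4B 85 3D.
Big-endian stores the most-significant byte at the lowest address.
The bytes are already most-significant first: 0x9918A55AA24B853D.
0x9918A55AA24B853D = 11031749095932527933.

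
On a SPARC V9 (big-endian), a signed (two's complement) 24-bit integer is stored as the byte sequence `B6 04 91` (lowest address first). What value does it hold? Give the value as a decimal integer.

Big-endian stores the most-significant byte at the lowest address.
The bytes are already most-significant first: 0xB60491.
Top bit is set, so as a signed 24-bit value this is 0xB60491 − 2^24 = -4848495.

-4848495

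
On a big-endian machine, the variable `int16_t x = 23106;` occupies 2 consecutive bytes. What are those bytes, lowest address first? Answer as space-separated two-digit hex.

5A 42

23106 in hexadecimal, padded to 16 bits, is 0x5A42.
Split into bytes (most-significant first): 5A 42.
In big-endian order the high byte comes first in memory.
So the memory order matches the most-significant-first order: 5A 42.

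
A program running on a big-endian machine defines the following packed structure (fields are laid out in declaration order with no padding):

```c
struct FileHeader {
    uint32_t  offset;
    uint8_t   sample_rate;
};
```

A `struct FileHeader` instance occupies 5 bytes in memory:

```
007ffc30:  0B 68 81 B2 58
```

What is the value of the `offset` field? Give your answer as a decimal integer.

`offset` is the first field, at byte offset 0, occupying 4 bytes.
Bytes at offsets 0..3: 0B 68 81 B2.
Big-endian: lowest address holds the most-significant byte.
The bytes are already most-significant first: 0x0B6881B2.
0x0B6881B2 = 191398322.

191398322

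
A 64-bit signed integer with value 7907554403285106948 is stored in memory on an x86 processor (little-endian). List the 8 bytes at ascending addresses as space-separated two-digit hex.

7907554403285106948 in hexadecimal, padded to 64 bits, is 0x6DBD46D571E28104.
Split into bytes (most-significant first): 6D BD 46 D5 71 E2 81 04.
Little-endian stores the least-significant byte at the lowest address.
So at ascending addresses the bytes are 04 81 E2 71 D5 46 BD 6D.

04 81 E2 71 D5 46 BD 6D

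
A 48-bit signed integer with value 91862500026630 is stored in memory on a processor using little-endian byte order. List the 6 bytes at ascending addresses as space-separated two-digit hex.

06 A9 AE 67 8C 53

91862500026630 in hexadecimal, padded to 48 bits, is 0x538C67AEA906.
Split into bytes (most-significant first): 53 8C 67 AE A9 06.
Little-endian stores the least-significant byte at the lowest address.
So at ascending addresses the bytes are 06 A9 AE 67 8C 53.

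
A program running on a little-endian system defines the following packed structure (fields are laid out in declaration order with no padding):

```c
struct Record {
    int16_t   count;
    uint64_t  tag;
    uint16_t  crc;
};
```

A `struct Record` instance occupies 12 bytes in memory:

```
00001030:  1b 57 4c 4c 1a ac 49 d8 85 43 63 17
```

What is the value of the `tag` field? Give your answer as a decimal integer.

`tag` follows `count` (2 bytes), so it starts at byte offset 2 and occupies 8 bytes.
Bytes at offsets 2..9: 4C 4C 1A AC 49 D8 85 43.
Little-endian: lowest address holds the least-significant byte.
Reassemble most-significant byte first: 43 85 D8 49 AC 1A 4C 4C → 0x4385D849AC1A4C4C.
0x4385D849AC1A4C4C = 4865532783375305804.

4865532783375305804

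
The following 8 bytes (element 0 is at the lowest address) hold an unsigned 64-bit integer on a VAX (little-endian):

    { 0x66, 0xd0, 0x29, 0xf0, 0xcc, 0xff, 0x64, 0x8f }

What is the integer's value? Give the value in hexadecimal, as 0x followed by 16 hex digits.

In little-endian order the low byte comes first in memory.
Reassemble most-significant byte first: 8F 64 FF CC F0 29 D0 66 → 0x8F64FFCCF029D066.

0x8F64FFCCF029D066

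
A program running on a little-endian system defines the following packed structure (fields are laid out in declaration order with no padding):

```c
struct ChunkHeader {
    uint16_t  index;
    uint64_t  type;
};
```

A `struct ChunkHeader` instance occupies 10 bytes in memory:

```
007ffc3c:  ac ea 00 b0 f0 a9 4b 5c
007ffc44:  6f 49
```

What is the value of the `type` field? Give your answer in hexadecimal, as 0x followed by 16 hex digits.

0x496F5C4BA9F0B000

`type` follows `index` (2 bytes), so it starts at byte offset 2 and occupies 8 bytes.
Bytes at offsets 2..9: 00 B0 F0 A9 4B 5C 6F 49.
Little-endian: lowest address holds the least-significant byte.
Reassemble most-significant byte first: 49 6F 5C 4B A9 F0 B0 00 → 0x496F5C4BA9F0B000.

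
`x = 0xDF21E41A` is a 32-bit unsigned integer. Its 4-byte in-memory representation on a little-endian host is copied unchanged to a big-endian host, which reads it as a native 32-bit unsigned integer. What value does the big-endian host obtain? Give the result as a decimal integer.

Stored little-endian, the bytes at ascending addresses are 1A E4 21 DF.
Read back as big-endian, the last byte is least significant, giving 0x1AE421DF.
0x1AE421DF = 451158495.

451158495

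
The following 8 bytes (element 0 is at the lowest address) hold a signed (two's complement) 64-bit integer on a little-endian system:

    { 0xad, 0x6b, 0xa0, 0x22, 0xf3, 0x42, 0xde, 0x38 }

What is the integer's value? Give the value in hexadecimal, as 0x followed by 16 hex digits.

0x38DE42F322A06BAD

Little-endian: lowest address holds the least-significant byte.
Reassemble most-significant byte first: 38 DE 42 F3 22 A0 6B AD → 0x38DE42F322A06BAD.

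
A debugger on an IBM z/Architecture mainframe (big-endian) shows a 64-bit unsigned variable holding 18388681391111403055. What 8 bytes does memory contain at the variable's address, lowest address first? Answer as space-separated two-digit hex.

18388681391111403055 in hexadecimal, padded to 64 bits, is 0xFF31B84C3D07F62F.
Split into bytes (most-significant first): FF 31 B8 4C 3D 07 F6 2F.
Big-endian: lowest address holds the most-significant byte.
So the memory order matches the most-significant-first order: FF 31 B8 4C 3D 07 F6 2F.

FF 31 B8 4C 3D 07 F6 2F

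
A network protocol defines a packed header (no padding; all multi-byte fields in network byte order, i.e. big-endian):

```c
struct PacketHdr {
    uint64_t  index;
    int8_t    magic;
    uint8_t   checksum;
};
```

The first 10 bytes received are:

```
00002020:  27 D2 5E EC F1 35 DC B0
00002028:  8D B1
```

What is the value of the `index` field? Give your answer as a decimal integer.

2869460284340559024

`index` is the first field, at byte offset 0, occupying 8 bytes.
Bytes at offsets 0..7: 27 D2 5E EC F1 35 DC B0.
Big-endian: lowest address holds the most-significant byte.
The bytes are already most-significant first: 0x27D25EECF135DCB0.
0x27D25EECF135DCB0 = 2869460284340559024.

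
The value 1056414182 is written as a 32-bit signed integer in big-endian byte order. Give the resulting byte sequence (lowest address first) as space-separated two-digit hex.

3E F7 99 E6

1056414182 in hexadecimal, padded to 32 bits, is 0x3EF799E6.
Split into bytes (most-significant first): 3E F7 99 E6.
Big-endian: lowest address holds the most-significant byte.
So the memory order matches the most-significant-first order: 3E F7 99 E6.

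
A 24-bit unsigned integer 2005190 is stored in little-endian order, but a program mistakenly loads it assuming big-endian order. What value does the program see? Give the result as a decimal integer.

2005190 in 24-bit hexadecimal is 0x1E98C6.
Stored little-endian, the bytes at ascending addresses are C6 98 1E.
Read back as big-endian, the last byte is least significant, giving 0xC6981E.
0xC6981E = 13015070.

13015070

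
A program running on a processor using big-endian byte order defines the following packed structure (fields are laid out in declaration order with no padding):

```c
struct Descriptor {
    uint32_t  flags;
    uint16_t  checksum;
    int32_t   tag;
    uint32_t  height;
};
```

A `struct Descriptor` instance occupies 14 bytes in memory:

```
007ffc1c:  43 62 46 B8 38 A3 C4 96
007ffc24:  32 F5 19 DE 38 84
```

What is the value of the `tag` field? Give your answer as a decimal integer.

`tag` follows `flags` (4 B), `checksum` (2 B), so it starts at offset 4 + 2 = 6 and occupies 4 bytes.
Bytes at offsets 6..9: C4 96 32 F5.
Big-endian: lowest address holds the most-significant byte.
The bytes are already most-significant first: 0xC49632F5.
Top bit is set, so as a signed 32-bit value this is 0xC49632F5 − 2^32 = -996789515.

-996789515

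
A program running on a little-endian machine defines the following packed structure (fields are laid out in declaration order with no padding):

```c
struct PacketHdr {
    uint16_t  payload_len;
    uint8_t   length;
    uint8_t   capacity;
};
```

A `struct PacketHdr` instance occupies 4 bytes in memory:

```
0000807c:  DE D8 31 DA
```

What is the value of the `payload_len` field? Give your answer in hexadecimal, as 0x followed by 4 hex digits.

0xD8DE

`payload_len` is the first field, at byte offset 0, occupying 2 bytes.
Bytes at offsets 0..1: DE D8.
Little-endian stores the least-significant byte at the lowest address.
Reassemble most-significant byte first: D8 DE → 0xD8DE.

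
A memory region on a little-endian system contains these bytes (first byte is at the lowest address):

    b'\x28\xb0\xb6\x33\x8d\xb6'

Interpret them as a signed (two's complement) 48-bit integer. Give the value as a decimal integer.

Little-endian stores the least-significant byte at the lowest address.
Reassemble most-significant byte first: B6 8D 33 B6 B0 28 → 0xB68D33B6B028.
Top bit is set, so as a signed 48-bit value this is 0xB68D33B6B028 − 2^48 = -80757402456024.

-80757402456024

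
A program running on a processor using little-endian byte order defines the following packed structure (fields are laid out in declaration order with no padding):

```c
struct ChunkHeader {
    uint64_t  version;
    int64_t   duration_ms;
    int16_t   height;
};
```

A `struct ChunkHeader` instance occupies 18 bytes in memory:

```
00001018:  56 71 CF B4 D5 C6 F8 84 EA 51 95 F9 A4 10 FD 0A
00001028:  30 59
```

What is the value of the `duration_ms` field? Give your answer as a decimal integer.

`duration_ms` follows `version` (8 bytes), so it starts at byte offset 8 and occupies 8 bytes.
Bytes at offsets 8..15: EA 51 95 F9 A4 10 FD 0A.
Little-endian: lowest address holds the least-significant byte.
Reassemble most-significant byte first: 0A FD 10 A4 F9 95 51 EA → 0x0AFD10A4F99551EA.
0x0AFD10A4F99551EA = 791807410235068906.

791807410235068906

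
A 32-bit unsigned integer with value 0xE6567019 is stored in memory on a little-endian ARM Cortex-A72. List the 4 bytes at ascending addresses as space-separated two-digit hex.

19 70 56 E6

Split into bytes (most-significant first): E6 56 70 19.
Little-endian stores the least-significant byte at the lowest address.
So at ascending addresses the bytes are 19 70 56 E6.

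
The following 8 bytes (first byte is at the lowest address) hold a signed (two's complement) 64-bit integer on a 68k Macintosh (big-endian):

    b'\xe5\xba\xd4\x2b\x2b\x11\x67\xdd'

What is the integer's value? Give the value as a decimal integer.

-1892967411484629027

Big-endian: lowest address holds the most-significant byte.
The bytes are already most-significant first: 0xE5BAD42B2B1167DD.
Top bit is set, so as a signed 64-bit value this is 0xE5BAD42B2B1167DD − 2^64 = -1892967411484629027.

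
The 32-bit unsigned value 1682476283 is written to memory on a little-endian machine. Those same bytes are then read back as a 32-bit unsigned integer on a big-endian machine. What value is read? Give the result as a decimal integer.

1682476283 in 32-bit hexadecimal is 0x64488CFB.
Stored little-endian, the bytes at ascending addresses are FB 8C 48 64.
Read back as big-endian, the last byte is least significant, giving 0xFB8C4864.
0xFB8C4864 = 4220274788.

4220274788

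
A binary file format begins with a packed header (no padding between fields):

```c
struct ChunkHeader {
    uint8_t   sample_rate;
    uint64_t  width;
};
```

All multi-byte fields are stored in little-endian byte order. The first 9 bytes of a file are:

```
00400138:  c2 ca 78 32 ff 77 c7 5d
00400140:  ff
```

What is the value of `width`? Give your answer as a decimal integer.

`width` follows `sample_rate` (1 byte), so it starts at byte offset 1 and occupies 8 bytes.
Bytes at offsets 1..8: CA 78 32 FF 77 C7 5D FF.
Little-endian: lowest address holds the least-significant byte.
Reassemble most-significant byte first: FF 5D C7 77 FF 32 78 CA → 0xFF5DC777FF3278CA.
0xFF5DC777FF3278CA = 18401082970702248138.

18401082970702248138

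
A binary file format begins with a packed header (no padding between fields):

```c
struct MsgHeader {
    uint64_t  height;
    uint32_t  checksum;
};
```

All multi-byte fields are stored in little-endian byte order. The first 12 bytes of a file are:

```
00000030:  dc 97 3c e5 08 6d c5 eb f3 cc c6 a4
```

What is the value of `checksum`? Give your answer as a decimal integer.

2764492019

`checksum` follows `height` (8 bytes), so it starts at byte offset 8 and occupies 4 bytes.
Bytes at offsets 8..11: F3 CC C6 A4.
Little-endian: lowest address holds the least-significant byte.
Reassemble most-significant byte first: A4 C6 CC F3 → 0xA4C6CCF3.
0xA4C6CCF3 = 2764492019.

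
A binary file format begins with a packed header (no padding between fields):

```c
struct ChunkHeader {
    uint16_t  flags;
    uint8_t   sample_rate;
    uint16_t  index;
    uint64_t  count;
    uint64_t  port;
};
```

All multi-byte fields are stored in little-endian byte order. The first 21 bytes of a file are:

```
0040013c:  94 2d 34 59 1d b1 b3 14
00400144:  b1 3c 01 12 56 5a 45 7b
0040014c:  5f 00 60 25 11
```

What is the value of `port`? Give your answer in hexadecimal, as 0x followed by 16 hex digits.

0x112560005F7B455A

`port` follows `flags` (2 B), `sample_rate` (1 B), `index` (2 B), `count` (8 B), so it starts at offset 2 + 1 + 2 + 8 = 13 and occupies 8 bytes.
Bytes at offsets 13..20: 5A 45 7B 5F 00 60 25 11.
Little-endian stores the least-significant byte at the lowest address.
Reassemble most-significant byte first: 11 25 60 00 5F 7B 45 5A → 0x112560005F7B455A.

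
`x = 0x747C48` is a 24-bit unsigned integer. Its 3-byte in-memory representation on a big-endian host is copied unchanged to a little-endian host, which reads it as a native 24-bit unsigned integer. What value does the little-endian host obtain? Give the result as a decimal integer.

4750452

Stored big-endian, the bytes at ascending addresses are 74 7C 48.
Read back as little-endian, the first byte is least significant, giving 0x487C74.
0x487C74 = 4750452.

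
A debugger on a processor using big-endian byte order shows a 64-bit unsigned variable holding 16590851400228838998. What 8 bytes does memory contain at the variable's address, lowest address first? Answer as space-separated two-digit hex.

E6 3E 8B 72 47 EE 9E 56

16590851400228838998 in hexadecimal, padded to 64 bits, is 0xE63E8B7247EE9E56.
Split into bytes (most-significant first): E6 3E 8B 72 47 EE 9E 56.
Big-endian stores the most-significant byte at the lowest address.
So the memory order matches the most-significant-first order: E6 3E 8B 72 47 EE 9E 56.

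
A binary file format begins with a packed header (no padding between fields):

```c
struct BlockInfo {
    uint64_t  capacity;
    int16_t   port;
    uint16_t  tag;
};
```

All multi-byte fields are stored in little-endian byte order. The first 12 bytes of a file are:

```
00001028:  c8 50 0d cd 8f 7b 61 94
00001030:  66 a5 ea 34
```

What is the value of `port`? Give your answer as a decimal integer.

-23194

`port` follows `capacity` (8 bytes), so it starts at byte offset 8 and occupies 2 bytes.
Bytes at offsets 8..9: 66 A5.
Little-endian: lowest address holds the least-significant byte.
Reassemble most-significant byte first: A5 66 → 0xA566.
Top bit is set, so as a signed 16-bit value this is 0xA566 − 2^16 = -23194.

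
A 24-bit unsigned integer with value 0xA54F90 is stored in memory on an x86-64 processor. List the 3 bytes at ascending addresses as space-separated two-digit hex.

Split into bytes (most-significant first): A5 4F 90.
In little-endian order the low byte comes first in memory.
So at ascending addresses the bytes are 90 4F A5.

90 4F A5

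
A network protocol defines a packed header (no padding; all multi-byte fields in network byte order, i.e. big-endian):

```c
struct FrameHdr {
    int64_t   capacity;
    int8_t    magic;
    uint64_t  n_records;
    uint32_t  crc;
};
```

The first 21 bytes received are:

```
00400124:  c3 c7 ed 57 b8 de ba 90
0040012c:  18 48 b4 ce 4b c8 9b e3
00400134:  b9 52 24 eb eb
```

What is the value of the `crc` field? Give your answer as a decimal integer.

`crc` follows `capacity` (8 B), `magic` (1 B), `n_records` (8 B), so it starts at offset 8 + 1 + 8 = 17 and occupies 4 bytes.
Bytes at offsets 17..20: 52 24 EB EB.
In big-endian order the high byte comes first in memory.
The bytes are already most-significant first: 0x5224EBEB.
0x5224EBEB = 1378151403.

1378151403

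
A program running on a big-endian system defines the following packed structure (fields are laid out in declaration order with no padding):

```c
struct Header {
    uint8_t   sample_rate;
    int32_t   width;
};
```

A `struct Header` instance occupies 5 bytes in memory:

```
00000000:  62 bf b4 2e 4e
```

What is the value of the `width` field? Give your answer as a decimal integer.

`width` follows `sample_rate` (1 byte), so it starts at byte offset 1 and occupies 4 bytes.
Bytes at offsets 1..4: BF B4 2E 4E.
Big-endian: lowest address holds the most-significant byte.
The bytes are already most-significant first: 0xBFB42E4E.
Top bit is set, so as a signed 32-bit value this is 0xBFB42E4E − 2^32 = -1078710706.

-1078710706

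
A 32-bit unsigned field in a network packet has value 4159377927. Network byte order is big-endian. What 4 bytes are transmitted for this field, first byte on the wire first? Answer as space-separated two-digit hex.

4159377927 in hexadecimal, padded to 32 bits, is 0xF7EB1207.
Split into bytes (most-significant first): F7 EB 12 07.
In big-endian order the high byte comes first in memory.
So the memory order matches the most-significant-first order: F7 EB 12 07.

F7 EB 12 07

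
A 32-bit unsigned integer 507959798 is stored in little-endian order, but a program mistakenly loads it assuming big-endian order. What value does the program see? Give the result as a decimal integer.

507959798 in 32-bit hexadecimal is 0x1E46D9F6.
Stored little-endian, the bytes at ascending addresses are F6 D9 46 1E.
Read back as big-endian, the last byte is least significant, giving 0xF6D9461E.
0xF6D9461E = 4141434398.

4141434398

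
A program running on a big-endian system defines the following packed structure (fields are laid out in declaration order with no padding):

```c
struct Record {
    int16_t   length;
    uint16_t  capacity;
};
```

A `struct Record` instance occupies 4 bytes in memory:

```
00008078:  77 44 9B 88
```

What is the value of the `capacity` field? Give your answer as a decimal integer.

39816

`capacity` follows `length` (2 bytes), so it starts at byte offset 2 and occupies 2 bytes.
Bytes at offsets 2..3: 9B 88.
Big-endian: lowest address holds the most-significant byte.
The bytes are already most-significant first: 0x9B88.
0x9B88 = 39816.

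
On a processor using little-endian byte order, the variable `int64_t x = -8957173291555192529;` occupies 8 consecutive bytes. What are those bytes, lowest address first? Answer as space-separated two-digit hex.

2F 81 3C 35 59 BA B1 83

Two's complement of -8957173291555192529 in 64 bits: 8957173291555192529 = 0x7C4E45A6CAC37ED1; invert → 0x83B1BA59353C812E; add 1 → 0x83B1BA59353C812F.
Split into bytes (most-significant first): 83 B1 BA 59 35 3C 81 2F.
Little-endian stores the least-significant byte at the lowest address.
So at ascending addresses the bytes are 2F 81 3C 35 59 BA B1 83.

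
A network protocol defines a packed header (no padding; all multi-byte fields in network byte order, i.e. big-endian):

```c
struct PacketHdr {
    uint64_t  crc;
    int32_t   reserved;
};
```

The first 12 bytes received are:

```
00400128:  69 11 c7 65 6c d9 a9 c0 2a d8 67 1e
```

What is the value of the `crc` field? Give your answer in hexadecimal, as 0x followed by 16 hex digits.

`crc` is the first field, at byte offset 0, occupying 8 bytes.
Bytes at offsets 0..7: 69 11 C7 65 6C D9 A9 C0.
Big-endian stores the most-significant byte at the lowest address.
The bytes are already most-significant first: 0x6911C7656CD9A9C0.

0x6911C7656CD9A9C0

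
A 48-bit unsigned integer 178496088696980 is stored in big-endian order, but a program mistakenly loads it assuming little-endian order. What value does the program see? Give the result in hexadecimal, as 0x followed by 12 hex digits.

178496088696980 in 48-bit hexadecimal is 0xA2575BF5E894.
Stored big-endian, the bytes at ascending addresses are A2 57 5B F5 E8 94.
Read back as little-endian, the first byte is least significant, giving 0x94E8F55B57A2.

0x94E8F55B57A2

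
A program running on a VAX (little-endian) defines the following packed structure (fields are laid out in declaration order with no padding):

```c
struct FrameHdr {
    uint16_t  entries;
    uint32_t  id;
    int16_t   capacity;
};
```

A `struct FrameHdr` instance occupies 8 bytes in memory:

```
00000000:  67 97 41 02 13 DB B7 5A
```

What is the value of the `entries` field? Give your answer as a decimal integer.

38759

`entries` is the first field, at byte offset 0, occupying 2 bytes.
Bytes at offsets 0..1: 67 97.
In little-endian order the low byte comes first in memory.
Reassemble most-significant byte first: 97 67 → 0x9767.
0x9767 = 38759.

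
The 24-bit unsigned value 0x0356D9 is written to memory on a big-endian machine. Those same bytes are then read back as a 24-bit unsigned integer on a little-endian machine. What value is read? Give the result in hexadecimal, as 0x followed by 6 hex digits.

0xD95603

Stored big-endian, the bytes at ascending addresses are 03 56 D9.
Read back as little-endian, the first byte is least significant, giving 0xD95603.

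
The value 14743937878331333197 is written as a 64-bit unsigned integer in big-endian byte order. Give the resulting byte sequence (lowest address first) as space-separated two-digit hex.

CC 9C FD 62 34 5D 9A 4D

14743937878331333197 in hexadecimal, padded to 64 bits, is 0xCC9CFD62345D9A4D.
Split into bytes (most-significant first): CC 9C FD 62 34 5D 9A 4D.
In big-endian order the high byte comes first in memory.
So the memory order matches the most-significant-first order: CC 9C FD 62 34 5D 9A 4D.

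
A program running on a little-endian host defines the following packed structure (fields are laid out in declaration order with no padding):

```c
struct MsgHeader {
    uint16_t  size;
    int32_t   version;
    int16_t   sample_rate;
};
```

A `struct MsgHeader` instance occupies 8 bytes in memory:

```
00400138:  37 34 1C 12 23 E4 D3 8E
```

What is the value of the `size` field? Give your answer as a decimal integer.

`size` is the first field, at byte offset 0, occupying 2 bytes.
Bytes at offsets 0..1: 37 34.
Little-endian stores the least-significant byte at the lowest address.
Reassemble most-significant byte first: 34 37 → 0x3437.
0x3437 = 13367.

13367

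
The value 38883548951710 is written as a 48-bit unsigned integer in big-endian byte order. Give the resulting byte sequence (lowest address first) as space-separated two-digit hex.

23 5D 48 1F 74 9E

38883548951710 in hexadecimal, padded to 48 bits, is 0x235D481F749E.
Split into bytes (most-significant first): 23 5D 48 1F 74 9E.
In big-endian order the high byte comes first in memory.
So the memory order matches the most-significant-first order: 23 5D 48 1F 74 9E.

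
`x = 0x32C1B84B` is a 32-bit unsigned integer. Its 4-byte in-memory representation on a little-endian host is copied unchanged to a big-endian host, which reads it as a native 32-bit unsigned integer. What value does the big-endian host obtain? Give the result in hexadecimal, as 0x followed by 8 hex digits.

Stored little-endian, the bytes at ascending addresses are 4B B8 C1 32.
Read back as big-endian, the last byte is least significant, giving 0x4BB8C132.

0x4BB8C132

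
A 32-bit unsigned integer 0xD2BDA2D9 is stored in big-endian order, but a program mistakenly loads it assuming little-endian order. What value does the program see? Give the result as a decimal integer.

Stored big-endian, the bytes at ascending addresses are D2 BD A2 D9.
Read back as little-endian, the first byte is least significant, giving 0xD9A2BDD2.
0xD9A2BDD2 = 3651321298.

3651321298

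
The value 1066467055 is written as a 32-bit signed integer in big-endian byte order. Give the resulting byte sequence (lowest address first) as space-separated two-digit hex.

3F 90 FE EF

1066467055 in hexadecimal, padded to 32 bits, is 0x3F90FEEF.
Split into bytes (most-significant first): 3F 90 FE EF.
Big-endian stores the most-significant byte at the lowest address.
So the memory order matches the most-significant-first order: 3F 90 FE EF.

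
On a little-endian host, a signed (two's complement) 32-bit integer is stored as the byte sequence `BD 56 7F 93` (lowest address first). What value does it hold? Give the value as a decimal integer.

-1820371267

Little-endian stores the least-significant byte at the lowest address.
Reassemble most-significant byte first: 93 7F 56 BD → 0x937F56BD.
Top bit is set, so as a signed 32-bit value this is 0x937F56BD − 2^32 = -1820371267.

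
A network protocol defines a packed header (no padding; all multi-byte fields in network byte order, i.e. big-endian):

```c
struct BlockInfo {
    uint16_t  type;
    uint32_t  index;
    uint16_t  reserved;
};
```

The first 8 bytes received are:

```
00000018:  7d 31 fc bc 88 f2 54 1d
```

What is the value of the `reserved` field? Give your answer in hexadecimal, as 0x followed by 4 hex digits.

0x541D

`reserved` follows `type` (2 B), `index` (4 B), so it starts at offset 2 + 4 = 6 and occupies 2 bytes.
Bytes at offsets 6..7: 54 1D.
Big-endian stores the most-significant byte at the lowest address.
The bytes are already most-significant first: 0x541D.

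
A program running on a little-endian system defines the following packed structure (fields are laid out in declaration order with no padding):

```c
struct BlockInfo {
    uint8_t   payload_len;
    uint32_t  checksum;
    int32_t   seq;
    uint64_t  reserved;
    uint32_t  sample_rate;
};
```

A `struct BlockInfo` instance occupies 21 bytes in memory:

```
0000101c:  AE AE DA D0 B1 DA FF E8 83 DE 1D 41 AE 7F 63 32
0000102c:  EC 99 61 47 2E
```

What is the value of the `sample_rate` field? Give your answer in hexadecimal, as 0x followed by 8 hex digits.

0x2E476199

`sample_rate` follows `payload_len` (1 B), `checksum` (4 B), `seq` (4 B), `reserved` (8 B), so it starts at offset 1 + 4 + 4 + 8 = 17 and occupies 4 bytes.
Bytes at offsets 17..20: 99 61 47 2E.
Little-endian stores the least-significant byte at the lowest address.
Reassemble most-significant byte first: 2E 47 61 99 → 0x2E476199.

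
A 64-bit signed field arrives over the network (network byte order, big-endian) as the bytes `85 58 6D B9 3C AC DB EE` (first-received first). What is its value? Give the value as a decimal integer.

-8838193626360259602

Big-endian: lowest address holds the most-significant byte.
The bytes are already most-significant first: 0x85586DB93CACDBEE.
Top bit is set, so as a signed 64-bit value this is 0x85586DB93CACDBEE − 2^64 = -8838193626360259602.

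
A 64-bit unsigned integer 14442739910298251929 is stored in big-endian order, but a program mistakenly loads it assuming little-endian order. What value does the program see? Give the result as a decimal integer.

11039078534053850824

14442739910298251929 in 64-bit hexadecimal is 0xC86EEB6D70AF3299.
Stored big-endian, the bytes at ascending addresses are C8 6E EB 6D 70 AF 32 99.
Read back as little-endian, the first byte is least significant, giving 0x9932AF706DEB6EC8.
0x9932AF706DEB6EC8 = 11039078534053850824.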